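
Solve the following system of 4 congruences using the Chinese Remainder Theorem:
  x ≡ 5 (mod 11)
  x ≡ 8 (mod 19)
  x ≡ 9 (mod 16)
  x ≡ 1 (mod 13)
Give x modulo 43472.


Product of moduli M = 11 · 19 · 16 · 13 = 43472.
Merge one congruence at a time:
  Start: x ≡ 5 (mod 11).
  Combine with x ≡ 8 (mod 19); new modulus lcm = 209.
    Write x = 5 + 11·t and substitute into x ≡ 8 (mod 19): 11·t ≡ 8 − 5 = 3 (mod 19).
    The inverse of 11 mod 19 is 7 (since 11·7 = 77 = 4·19 + 1), so t ≡ 7·3 = 21 ≡ 2 (mod 19).
    Then x = 5 + 11·2 = 27, valid modulo lcm(11, 19) = 209: x ≡ 27 (mod 209).
  Combine with x ≡ 9 (mod 16); new modulus lcm = 3344.
    Write x = 27 + 209·t and substitute into x ≡ 9 (mod 16): 209·t ≡ 9 − 27 = -18 (mod 16).
    Reduce coefficients mod 16: 1·t ≡ 14 (mod 16).
    So t ≡ 14 (mod 16).
    Then x = 27 + 209·14 = 2953, valid modulo lcm(209, 16) = 3344: x ≡ 2953 (mod 3344).
  Combine with x ≡ 1 (mod 13); new modulus lcm = 43472.
    Write x = 2953 + 3344·t and substitute into x ≡ 1 (mod 13): 3344·t ≡ 1 − 2953 = -2952 (mod 13).
    Reduce coefficients mod 13: 3·t ≡ 12 (mod 13).
    The inverse of 3 mod 13 is 9 (since 3·9 = 27 = 2·13 + 1), so t ≡ 9·12 = 108 ≡ 4 (mod 13).
    Then x = 2953 + 3344·4 = 16329, valid modulo lcm(3344, 13) = 43472: x ≡ 16329 (mod 43472).
Verify against each original: 16329 mod 11 = 5, 16329 mod 19 = 8, 16329 mod 16 = 9, 16329 mod 13 = 1.

x ≡ 16329 (mod 43472).


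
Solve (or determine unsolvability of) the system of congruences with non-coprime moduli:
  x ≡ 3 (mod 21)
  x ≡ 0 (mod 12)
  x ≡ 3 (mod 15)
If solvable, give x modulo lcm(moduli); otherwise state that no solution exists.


Moduli 21, 12, 15 are not pairwise coprime, so CRT works modulo lcm(m_i) when all pairwise compatibility conditions hold.
Pairwise compatibility: gcd(m_i, m_j) must divide a_i - a_j for every pair.
Merge one congruence at a time:
  Start: x ≡ 3 (mod 21).
  Combine with x ≡ 0 (mod 12): gcd(21, 12) = 3; 0 - 3 = -3, which IS divisible by 3, so compatible.
    Write x = 3 + 21·t and substitute into x ≡ 0 (mod 12): 21·t ≡ 0 − 3 = -3 (mod 12).
    Divide the congruence (and modulus) by g = 3: 7·t ≡ -1 (mod 4).
    Reduce coefficients mod 4: 3·t ≡ 3 (mod 4).
    The inverse of 3 mod 4 is 3 (since 3·3 = 9 = 2·4 + 1), so t ≡ 3·3 = 9 ≡ 1 (mod 4).
    Then x = 3 + 21·1 = 24, valid modulo lcm(21, 12) = 84: x ≡ 24 (mod 84).
  Combine with x ≡ 3 (mod 15): gcd(84, 15) = 3; 3 - 24 = -21, which IS divisible by 3, so compatible.
    Write x = 24 + 84·t and substitute into x ≡ 3 (mod 15): 84·t ≡ 3 − 24 = -21 (mod 15).
    Divide the congruence (and modulus) by g = 3: 28·t ≡ -7 (mod 5).
    Reduce coefficients mod 5: 3·t ≡ 3 (mod 5).
    The inverse of 3 mod 5 is 2 (since 3·2 = 6 = 1·5 + 1), so t ≡ 2·3 = 6 ≡ 1 (mod 5).
    Then x = 24 + 84·1 = 108, valid modulo lcm(84, 15) = 420: x ≡ 108 (mod 420).
Verify: 108 mod 21 = 3, 108 mod 12 = 0, 108 mod 15 = 3.

x ≡ 108 (mod 420).


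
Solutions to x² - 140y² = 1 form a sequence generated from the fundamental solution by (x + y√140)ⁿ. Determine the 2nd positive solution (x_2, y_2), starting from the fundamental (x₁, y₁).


Step 1: Find the fundamental solution (x₁, y₁) of x² - 140y² = 1.
  Expand √140 as a continued fraction. a₀ = ⌊√140⌋ = 11; iterate m_{k+1} = d_k·a_k − m_k, d_{k+1} = (140 − m_{k+1}²)/d_k, a_{k+1} = ⌊(a₀ + m_{k+1})/d_{k+1}⌋ (starting m₀ = 0, d₀ = 1), with convergents p_k = a_k·p_{k-1} + p_{k-2}, q_k = a_k·q_{k-1} + q_{k-2} (p₋₁ = 1, q₋₁ = 0):
  k = 0: a₀ = 11; p₀/q₀ = 11/1; p₀² − 140·q₀² = 121 − 140 = -19.
  k = 1: m = 11, d = 19, a = ⌊(11 + 11)/19⌋ = 1; p/q = (1·11 + 1)/(1·1 + 0) = 12/1; p² − 140·q² = 144 − 140 = 4.
  k = 2: m = 8, d = 4, a = ⌊(11 + 8)/4⌋ = 4; p/q = (4·12 + 11)/(4·1 + 1) = 59/5; p² − 140·q² = 3481 − 3500 = -19.
  k = 3: m = 8, d = 19, a = ⌊(11 + 8)/19⌋ = 1; p/q = (1·59 + 12)/(1·5 + 1) = 71/6; p² − 140·q² = 5041 − 5040 = 1.
  The first convergent with p² − 140·q² = 1 gives the fundamental solution (x₁, y₁) = (71, 6).
Step 2: Apply the recurrence (x_{n+1}, y_{n+1}) = (x₁x_n + 140y₁y_n, x₁y_n + y₁x_n) repeatedly.
  From (x_1, y_1) = (71, 6): x_2 = 71·71 + 140·6·6 = 10081; y_2 = 71·6 + 6·71 = 852.
Step 3: Verify x_2² - 140·y_2² = 101626561 - 101626560 = 1 (should be 1). ✓

(x_1, y_1) = (71, 6); (x_2, y_2) = (10081, 852).


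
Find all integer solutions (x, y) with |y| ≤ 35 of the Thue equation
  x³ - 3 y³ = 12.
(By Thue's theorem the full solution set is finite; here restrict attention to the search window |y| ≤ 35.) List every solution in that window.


The equation is x³ - 3y³ = 12. For fixed y, x³ = 3·y³ + 12, so a solution requires the RHS to be a perfect cube.
Strategy: iterate y from -35 to 35, compute RHS = 3·y³ + 12, and check whether it is a (positive or negative) perfect cube.
Check small values of y:
  y = 0: RHS = 12 is not a perfect cube.
  y = 1: RHS = 15 is not a perfect cube.
  y = -1: RHS = 9 is not a perfect cube.
  y = 2: RHS = 36 is not a perfect cube.
  y = -2: RHS = -12 is not a perfect cube.
  y = 3: RHS = 93 is not a perfect cube.
  y = -3: RHS = -69 is not a perfect cube.
Continuing the search up to |y| = 35 finds no solutions either.
No (x, y) in the scanned range satisfies the equation.

No integer solutions with |y| ≤ 35.


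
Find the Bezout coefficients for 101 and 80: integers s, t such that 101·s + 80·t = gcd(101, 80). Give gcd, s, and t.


Euclidean algorithm on (101, 80) — divide until remainder is 0:
  101 = 1 · 80 + 21
  80 = 3 · 21 + 17
  21 = 1 · 17 + 4
  17 = 4 · 4 + 1
  4 = 4 · 1 + 0
gcd(101, 80) = 1.
Track Bezout coefficients alongside the remainders: start with r₀ = 101 = a·1 + b·0 (s = 1, t = 0) and r₁ = 80 = a·0 + b·1 (s = 0, t = 1); each new remainder r_{k+1} = r_{k-1} − q_k·r_k inherits s_{k+1} = s_{k-1} − q_k·s_k, t_{k+1} = t_{k-1} − q_k·t_k, so r_k = a·s_k + b·t_k at every step:
  q = 1: r = 21, s = 1 − 1·0 = 1, t = 0 − 1·1 = -1  (check: 101·1 + 80·(-1) = 21)
  q = 3: r = 17, s = 0 − 3·1 = -3, t = 1 − 3·(-1) = 4  (check: 101·(-3) + 80·4 = 17)
  q = 1: r = 4, s = 1 − 1·(-3) = 4, t = -1 − 1·4 = -5  (check: 101·4 + 80·(-5) = 4)
  q = 4: r = 1, s = -3 − 4·4 = -19, t = 4 − 4·(-5) = 24  (check: 101·(-19) + 80·24 = 1)
The row with r = 1 (the gcd) gives the Bezout coefficients s = -19, t = 24.
Result: 101 · (-19) + 80 · (24) = 1.

gcd(101, 80) = 1; s = -19, t = 24 (check: 101·(-19) + 80·24 = 1).


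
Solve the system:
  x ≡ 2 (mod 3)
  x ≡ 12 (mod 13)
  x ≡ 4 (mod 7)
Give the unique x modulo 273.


Moduli 3, 13, 7 are pairwise coprime; by CRT there is a unique solution modulo M = 3 · 13 · 7 = 273.
Solve pairwise, accumulating the modulus:
  Start with x ≡ 2 (mod 3).
  Combine with x ≡ 12 (mod 13): since gcd(3, 13) = 1, we get a unique residue mod 39.
    Write x = 2 + 3·t and substitute into x ≡ 12 (mod 13): 3·t ≡ 12 − 2 = 10 (mod 13).
    The inverse of 3 mod 13 is 9 (since 3·9 = 27 = 2·13 + 1), so t ≡ 9·10 = 90 ≡ 12 (mod 13).
    Then x = 2 + 3·12 = 38, valid modulo lcm(3, 13) = 39: x ≡ 38 (mod 39).
  Combine with x ≡ 4 (mod 7): since gcd(39, 7) = 1, we get a unique residue mod 273.
    Write x = 38 + 39·t and substitute into x ≡ 4 (mod 7): 39·t ≡ 4 − 38 = -34 (mod 7).
    Reduce coefficients mod 7: 4·t ≡ 1 (mod 7).
    The inverse of 4 mod 7 is 2 (since 4·2 = 8 = 1·7 + 1), so t ≡ 2·1 = 2 ≡ 2 (mod 7).
    Then x = 38 + 39·2 = 116, valid modulo lcm(39, 7) = 273: x ≡ 116 (mod 273).
Verify: 116 mod 3 = 2 ✓, 116 mod 13 = 12 ✓, 116 mod 7 = 4 ✓.

x ≡ 116 (mod 273).


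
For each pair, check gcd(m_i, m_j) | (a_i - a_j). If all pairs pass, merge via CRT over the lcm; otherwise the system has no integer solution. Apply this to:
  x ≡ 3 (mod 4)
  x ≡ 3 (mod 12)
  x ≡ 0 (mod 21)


Moduli 4, 12, 21 are not pairwise coprime, so CRT works modulo lcm(m_i) when all pairwise compatibility conditions hold.
Pairwise compatibility: gcd(m_i, m_j) must divide a_i - a_j for every pair.
Merge one congruence at a time:
  Start: x ≡ 3 (mod 4).
  Combine with x ≡ 3 (mod 12): gcd(4, 12) = 4; 3 - 3 = 0, which IS divisible by 4, so compatible.
    Write x = 3 + 4·t and substitute into x ≡ 3 (mod 12): 4·t ≡ 3 − 3 = 0 (mod 12).
    Divide the congruence (and modulus) by g = 4: 1·t ≡ 0 (mod 3).
    So t ≡ 0 (mod 3).
    Then x = 3 + 4·0 = 3, valid modulo lcm(4, 12) = 12: x ≡ 3 (mod 12).
  Combine with x ≡ 0 (mod 21): gcd(12, 21) = 3; 0 - 3 = -3, which IS divisible by 3, so compatible.
    Write x = 3 + 12·t and substitute into x ≡ 0 (mod 21): 12·t ≡ 0 − 3 = -3 (mod 21).
    Divide the congruence (and modulus) by g = 3: 4·t ≡ -1 (mod 7).
    Reduce coefficients mod 7: 4·t ≡ 6 (mod 7).
    The inverse of 4 mod 7 is 2 (since 4·2 = 8 = 1·7 + 1), so t ≡ 2·6 = 12 ≡ 5 (mod 7).
    Then x = 3 + 12·5 = 63, valid modulo lcm(12, 21) = 84: x ≡ 63 (mod 84).
Verify: 63 mod 4 = 3, 63 mod 12 = 3, 63 mod 21 = 0.

x ≡ 63 (mod 84).


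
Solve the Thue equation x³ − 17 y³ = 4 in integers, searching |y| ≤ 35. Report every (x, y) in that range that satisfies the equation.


The equation is x³ - 17y³ = 4. For fixed y, x³ = 17·y³ + 4, so a solution requires the RHS to be a perfect cube.
Strategy: iterate y from -35 to 35, compute RHS = 17·y³ + 4, and check whether it is a (positive or negative) perfect cube.
Check small values of y:
  y = 0: RHS = 4 is not a perfect cube.
  y = 1: RHS = 21 is not a perfect cube.
  y = -1: RHS = -13 is not a perfect cube.
  y = 2: RHS = 140 is not a perfect cube.
  y = -2: RHS = -132 is not a perfect cube.
  y = 3: RHS = 463 is not a perfect cube.
  y = -3: RHS = -455 is not a perfect cube.
Continuing the search up to |y| = 35 finds no solutions either.
No (x, y) in the scanned range satisfies the equation.

No integer solutions with |y| ≤ 35.


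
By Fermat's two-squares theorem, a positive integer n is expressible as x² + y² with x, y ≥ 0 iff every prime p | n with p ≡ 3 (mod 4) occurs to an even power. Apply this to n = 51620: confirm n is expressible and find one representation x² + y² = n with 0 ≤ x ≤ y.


Step 1: Factor n = 51620 = 2^2 · 5 · 29 · 89.
Step 2: Check the mod-4 condition on each prime factor: 2 = 2 (special); 5 ≡ 1 (mod 4), exponent 1; 29 ≡ 1 (mod 4), exponent 1; 89 ≡ 1 (mod 4), exponent 1.
All primes ≡ 3 (mod 4) appear to even exponent (or don't appear), so by the two-squares theorem n IS expressible as a sum of two squares.
Step 3: Build a representation. Group n = k² · m with k = 2 and m = 5 · 29 · 89 = 12905 (a product of primes ≡ 1 (mod 4)); a representation of m scales to one of n via (k·x)² + (k·y)² = k²(x² + y²). Each prime p ≡ 1 (mod 4) is itself a sum of two squares; find a² by testing p − a² for a perfect square:
  5: 5 − 1² = 4 = 2² ⇒ 5 = 1² + 2².
  29: 29 − 1² = 28, 29 − 2² = 25 = 5² ⇒ 29 = 2² + 5².
  89: 89 − 1² = 88, 89 − 2² = 85, 89 − 3² = 80, 89 − 4² = 73, 89 − 5² = 64 = 8² ⇒ 89 = 5² + 8².
  Combine using the Brahmagupta–Fibonacci identity (a² + b²)(c² + d²) = (ac − bd)² + (ad + bc)² = (ac + bd)² + (ad − bc)²:
  5 · 29 = 145: from (1² + 2²)(2² + 5²), take (1·2 − 2·5, 1·5 + 2·2) = (2 − 10, 5 + 4) = (-8, 9); dropping signs (only squares matter) gives (8, 9); check 8² + 9² = 64 + 81 = 145 ✓.
  145 · 89 = 12905: from (8² + 9²)(5² + 8²), take (8·5 − 9·8, 8·8 + 9·5) = (40 − 72, 64 + 45) = (-32, 109); dropping signs (only squares matter) gives (32, 109); check 32² + 109² = 1024 + 11881 = 12905 ✓.
  Scale by k = 2: (2·32, 2·109) = (64, 218).
Step 4: Order so x ≤ y and verify: 64² + 218² = 4096 + 47524 = 51620 = n. ✓

n = 51620 = 64² + 218² (one valid representation with x ≤ y).


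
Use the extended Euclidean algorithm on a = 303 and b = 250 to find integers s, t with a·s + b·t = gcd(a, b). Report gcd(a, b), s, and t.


Euclidean algorithm on (303, 250) — divide until remainder is 0:
  303 = 1 · 250 + 53
  250 = 4 · 53 + 38
  53 = 1 · 38 + 15
  38 = 2 · 15 + 8
  15 = 1 · 8 + 7
  8 = 1 · 7 + 1
  7 = 7 · 1 + 0
gcd(303, 250) = 1.
Track Bezout coefficients alongside the remainders: start with r₀ = 303 = a·1 + b·0 (s = 1, t = 0) and r₁ = 250 = a·0 + b·1 (s = 0, t = 1); each new remainder r_{k+1} = r_{k-1} − q_k·r_k inherits s_{k+1} = s_{k-1} − q_k·s_k, t_{k+1} = t_{k-1} − q_k·t_k, so r_k = a·s_k + b·t_k at every step:
  q = 1: r = 53, s = 1 − 1·0 = 1, t = 0 − 1·1 = -1  (check: 303·1 + 250·(-1) = 53)
  q = 4: r = 38, s = 0 − 4·1 = -4, t = 1 − 4·(-1) = 5  (check: 303·(-4) + 250·5 = 38)
  q = 1: r = 15, s = 1 − 1·(-4) = 5, t = -1 − 1·5 = -6  (check: 303·5 + 250·(-6) = 15)
  q = 2: r = 8, s = -4 − 2·5 = -14, t = 5 − 2·(-6) = 17  (check: 303·(-14) + 250·17 = 8)
  q = 1: r = 7, s = 5 − 1·(-14) = 19, t = -6 − 1·17 = -23  (check: 303·19 + 250·(-23) = 7)
  q = 1: r = 1, s = -14 − 1·19 = -33, t = 17 − 1·(-23) = 40  (check: 303·(-33) + 250·40 = 1)
The row with r = 1 (the gcd) gives the Bezout coefficients s = -33, t = 40.
Result: 303 · (-33) + 250 · (40) = 1.

gcd(303, 250) = 1; s = -33, t = 40 (check: 303·(-33) + 250·40 = 1).


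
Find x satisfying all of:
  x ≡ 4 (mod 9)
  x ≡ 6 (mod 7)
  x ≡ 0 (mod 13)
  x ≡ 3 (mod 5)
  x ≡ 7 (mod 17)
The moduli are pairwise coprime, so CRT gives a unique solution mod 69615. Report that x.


Product of moduli M = 9 · 7 · 13 · 5 · 17 = 69615.
Merge one congruence at a time:
  Start: x ≡ 4 (mod 9).
  Combine with x ≡ 6 (mod 7); new modulus lcm = 63.
    Write x = 4 + 9·t and substitute into x ≡ 6 (mod 7): 9·t ≡ 6 − 4 = 2 (mod 7).
    Reduce coefficients mod 7: 2·t ≡ 2 (mod 7).
    The inverse of 2 mod 7 is 4 (since 2·4 = 8 = 1·7 + 1), so t ≡ 4·2 = 8 ≡ 1 (mod 7).
    Then x = 4 + 9·1 = 13, valid modulo lcm(9, 7) = 63: x ≡ 13 (mod 63).
  Combine with x ≡ 0 (mod 13); new modulus lcm = 819.
    Write x = 13 + 63·t and substitute into x ≡ 0 (mod 13): 63·t ≡ 0 − 13 = -13 (mod 13).
    Reduce coefficients mod 13: 11·t ≡ 0 (mod 13).
    The inverse of 11 mod 13 is 6 (since 11·6 = 66 = 5·13 + 1), so t ≡ 6·0 = 0 ≡ 0 (mod 13).
    Then x = 13 + 63·0 = 13, valid modulo lcm(63, 13) = 819: x ≡ 13 (mod 819).
  Combine with x ≡ 3 (mod 5); new modulus lcm = 4095.
    Write x = 13 + 819·t and substitute into x ≡ 3 (mod 5): 819·t ≡ 3 − 13 = -10 (mod 5).
    Reduce coefficients mod 5: 4·t ≡ 0 (mod 5).
    The inverse of 4 mod 5 is 4 (since 4·4 = 16 = 3·5 + 1), so t ≡ 4·0 = 0 ≡ 0 (mod 5).
    Then x = 13 + 819·0 = 13, valid modulo lcm(819, 5) = 4095: x ≡ 13 (mod 4095).
  Combine with x ≡ 7 (mod 17); new modulus lcm = 69615.
    Write x = 13 + 4095·t and substitute into x ≡ 7 (mod 17): 4095·t ≡ 7 − 13 = -6 (mod 17).
    Reduce coefficients mod 17: 15·t ≡ 11 (mod 17).
    The inverse of 15 mod 17 is 8 (since 15·8 = 120 = 7·17 + 1), so t ≡ 8·11 = 88 ≡ 3 (mod 17).
    Then x = 13 + 4095·3 = 12298, valid modulo lcm(4095, 17) = 69615: x ≡ 12298 (mod 69615).
Verify against each original: 12298 mod 9 = 4, 12298 mod 7 = 6, 12298 mod 13 = 0, 12298 mod 5 = 3, 12298 mod 17 = 7.

x ≡ 12298 (mod 69615).


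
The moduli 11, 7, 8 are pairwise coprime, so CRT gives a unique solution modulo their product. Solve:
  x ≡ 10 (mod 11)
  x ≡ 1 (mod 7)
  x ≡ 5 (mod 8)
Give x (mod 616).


Moduli 11, 7, 8 are pairwise coprime; by CRT there is a unique solution modulo M = 11 · 7 · 8 = 616.
Solve pairwise, accumulating the modulus:
  Start with x ≡ 10 (mod 11).
  Combine with x ≡ 1 (mod 7): since gcd(11, 7) = 1, we get a unique residue mod 77.
    Write x = 10 + 11·t and substitute into x ≡ 1 (mod 7): 11·t ≡ 1 − 10 = -9 (mod 7).
    Reduce coefficients mod 7: 4·t ≡ 5 (mod 7).
    The inverse of 4 mod 7 is 2 (since 4·2 = 8 = 1·7 + 1), so t ≡ 2·5 = 10 ≡ 3 (mod 7).
    Then x = 10 + 11·3 = 43, valid modulo lcm(11, 7) = 77: x ≡ 43 (mod 77).
  Combine with x ≡ 5 (mod 8): since gcd(77, 8) = 1, we get a unique residue mod 616.
    Write x = 43 + 77·t and substitute into x ≡ 5 (mod 8): 77·t ≡ 5 − 43 = -38 (mod 8).
    Reduce coefficients mod 8: 5·t ≡ 2 (mod 8).
    The inverse of 5 mod 8 is 5 (since 5·5 = 25 = 3·8 + 1), so t ≡ 5·2 = 10 ≡ 2 (mod 8).
    Then x = 43 + 77·2 = 197, valid modulo lcm(77, 8) = 616: x ≡ 197 (mod 616).
Verify: 197 mod 11 = 10 ✓, 197 mod 7 = 1 ✓, 197 mod 8 = 5 ✓.

x ≡ 197 (mod 616).


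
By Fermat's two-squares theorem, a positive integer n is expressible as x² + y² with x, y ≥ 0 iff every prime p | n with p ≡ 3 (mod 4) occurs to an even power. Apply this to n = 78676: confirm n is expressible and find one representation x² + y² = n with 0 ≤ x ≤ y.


Step 1: Factor n = 78676 = 2^2 · 13 · 17 · 89.
Step 2: Check the mod-4 condition on each prime factor: 2 = 2 (special); 13 ≡ 1 (mod 4), exponent 1; 17 ≡ 1 (mod 4), exponent 1; 89 ≡ 1 (mod 4), exponent 1.
All primes ≡ 3 (mod 4) appear to even exponent (or don't appear), so by the two-squares theorem n IS expressible as a sum of two squares.
Step 3: Build a representation. Group n = k² · m with k = 2 and m = 13 · 17 · 89 = 19669 (a product of primes ≡ 1 (mod 4)); a representation of m scales to one of n via (k·x)² + (k·y)² = k²(x² + y²). Each prime p ≡ 1 (mod 4) is itself a sum of two squares; find a² by testing p − a² for a perfect square:
  13: 13 − 1² = 12, 13 − 2² = 9 = 3² ⇒ 13 = 2² + 3².
  17: 17 − 1² = 16 = 4² ⇒ 17 = 1² + 4².
  89: 89 − 1² = 88, 89 − 2² = 85, 89 − 3² = 80, 89 − 4² = 73, 89 − 5² = 64 = 8² ⇒ 89 = 5² + 8².
  Combine using the Brahmagupta–Fibonacci identity (a² + b²)(c² + d²) = (ac − bd)² + (ad + bc)² = (ac + bd)² + (ad − bc)²:
  13 · 17 = 221: from (2² + 3²)(1² + 4²), take (2·1 − 3·4, 2·4 + 3·1) = (2 − 12, 8 + 3) = (-10, 11); dropping signs (only squares matter) gives (10, 11); check 10² + 11² = 100 + 121 = 221 ✓.
  221 · 89 = 19669: from (10² + 11²)(5² + 8²), take (10·5 − 11·8, 10·8 + 11·5) = (50 − 88, 80 + 55) = (-38, 135); dropping signs (only squares matter) gives (38, 135); check 38² + 135² = 1444 + 18225 = 19669 ✓.
  Scale by k = 2: (2·38, 2·135) = (76, 270).
Step 4: Order so x ≤ y and verify: 76² + 270² = 5776 + 72900 = 78676 = n. ✓

n = 78676 = 76² + 270² (one valid representation with x ≤ y).


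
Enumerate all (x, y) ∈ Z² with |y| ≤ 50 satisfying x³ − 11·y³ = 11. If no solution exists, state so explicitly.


The equation is x³ - 11y³ = 11. For fixed y, x³ = 11·y³ + 11, so a solution requires the RHS to be a perfect cube.
Strategy: iterate y from -50 to 50, compute RHS = 11·y³ + 11, and check whether it is a (positive or negative) perfect cube.
Check small values of y:
  y = 0: RHS = 11 is not a perfect cube.
  y = 1: RHS = 22 is not a perfect cube.
  y = -1: RHS = 0 = (0)³ ⇒ x = 0 works.
  y = 2: RHS = 99 is not a perfect cube.
  y = -2: RHS = -77 is not a perfect cube.
  y = 3: RHS = 308 is not a perfect cube.
  y = -3: RHS = -286 is not a perfect cube.
Continuing the search up to |y| = 50 finds no further solutions beyond those listed.
Collected solutions: (0, -1).

Solutions (with |y| ≤ 50): (0, -1).


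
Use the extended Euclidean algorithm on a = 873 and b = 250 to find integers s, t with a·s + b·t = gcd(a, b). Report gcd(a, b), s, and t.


Euclidean algorithm on (873, 250) — divide until remainder is 0:
  873 = 3 · 250 + 123
  250 = 2 · 123 + 4
  123 = 30 · 4 + 3
  4 = 1 · 3 + 1
  3 = 3 · 1 + 0
gcd(873, 250) = 1.
Track Bezout coefficients alongside the remainders: start with r₀ = 873 = a·1 + b·0 (s = 1, t = 0) and r₁ = 250 = a·0 + b·1 (s = 0, t = 1); each new remainder r_{k+1} = r_{k-1} − q_k·r_k inherits s_{k+1} = s_{k-1} − q_k·s_k, t_{k+1} = t_{k-1} − q_k·t_k, so r_k = a·s_k + b·t_k at every step:
  q = 3: r = 123, s = 1 − 3·0 = 1, t = 0 − 3·1 = -3  (check: 873·1 + 250·(-3) = 123)
  q = 2: r = 4, s = 0 − 2·1 = -2, t = 1 − 2·(-3) = 7  (check: 873·(-2) + 250·7 = 4)
  q = 30: r = 3, s = 1 − 30·(-2) = 61, t = -3 − 30·7 = -213  (check: 873·61 + 250·(-213) = 3)
  q = 1: r = 1, s = -2 − 1·61 = -63, t = 7 − 1·(-213) = 220  (check: 873·(-63) + 250·220 = 1)
The row with r = 1 (the gcd) gives the Bezout coefficients s = -63, t = 220.
Result: 873 · (-63) + 250 · (220) = 1.

gcd(873, 250) = 1; s = -63, t = 220 (check: 873·(-63) + 250·220 = 1).


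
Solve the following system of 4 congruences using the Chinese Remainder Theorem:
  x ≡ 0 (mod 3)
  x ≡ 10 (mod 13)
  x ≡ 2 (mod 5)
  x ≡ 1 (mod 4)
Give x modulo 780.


Product of moduli M = 3 · 13 · 5 · 4 = 780.
Merge one congruence at a time:
  Start: x ≡ 0 (mod 3).
  Combine with x ≡ 10 (mod 13); new modulus lcm = 39.
    Write x = 0 + 3·t and substitute into x ≡ 10 (mod 13): 3·t ≡ 10 − 0 = 10 (mod 13).
    The inverse of 3 mod 13 is 9 (since 3·9 = 27 = 2·13 + 1), so t ≡ 9·10 = 90 ≡ 12 (mod 13).
    Then x = 0 + 3·12 = 36, valid modulo lcm(3, 13) = 39: x ≡ 36 (mod 39).
  Combine with x ≡ 2 (mod 5); new modulus lcm = 195.
    Write x = 36 + 39·t and substitute into x ≡ 2 (mod 5): 39·t ≡ 2 − 36 = -34 (mod 5).
    Reduce coefficients mod 5: 4·t ≡ 1 (mod 5).
    The inverse of 4 mod 5 is 4 (since 4·4 = 16 = 3·5 + 1), so t ≡ 4·1 = 4 ≡ 4 (mod 5).
    Then x = 36 + 39·4 = 192, valid modulo lcm(39, 5) = 195: x ≡ 192 (mod 195).
  Combine with x ≡ 1 (mod 4); new modulus lcm = 780.
    Write x = 192 + 195·t and substitute into x ≡ 1 (mod 4): 195·t ≡ 1 − 192 = -191 (mod 4).
    Reduce coefficients mod 4: 3·t ≡ 1 (mod 4).
    The inverse of 3 mod 4 is 3 (since 3·3 = 9 = 2·4 + 1), so t ≡ 3·1 = 3 ≡ 3 (mod 4).
    Then x = 192 + 195·3 = 777, valid modulo lcm(195, 4) = 780: x ≡ 777 (mod 780).
Verify against each original: 777 mod 3 = 0, 777 mod 13 = 10, 777 mod 5 = 2, 777 mod 4 = 1.

x ≡ 777 (mod 780).


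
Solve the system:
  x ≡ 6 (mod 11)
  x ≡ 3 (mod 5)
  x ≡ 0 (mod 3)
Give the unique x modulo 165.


Moduli 11, 5, 3 are pairwise coprime; by CRT there is a unique solution modulo M = 11 · 5 · 3 = 165.
Solve pairwise, accumulating the modulus:
  Start with x ≡ 6 (mod 11).
  Combine with x ≡ 3 (mod 5): since gcd(11, 5) = 1, we get a unique residue mod 55.
    Write x = 6 + 11·t and substitute into x ≡ 3 (mod 5): 11·t ≡ 3 − 6 = -3 (mod 5).
    Reduce coefficients mod 5: 1·t ≡ 2 (mod 5).
    So t ≡ 2 (mod 5).
    Then x = 6 + 11·2 = 28, valid modulo lcm(11, 5) = 55: x ≡ 28 (mod 55).
  Combine with x ≡ 0 (mod 3): since gcd(55, 3) = 1, we get a unique residue mod 165.
    Write x = 28 + 55·t and substitute into x ≡ 0 (mod 3): 55·t ≡ 0 − 28 = -28 (mod 3).
    Reduce coefficients mod 3: 1·t ≡ 2 (mod 3).
    So t ≡ 2 (mod 3).
    Then x = 28 + 55·2 = 138, valid modulo lcm(55, 3) = 165: x ≡ 138 (mod 165).
Verify: 138 mod 11 = 6 ✓, 138 mod 5 = 3 ✓, 138 mod 3 = 0 ✓.

x ≡ 138 (mod 165).


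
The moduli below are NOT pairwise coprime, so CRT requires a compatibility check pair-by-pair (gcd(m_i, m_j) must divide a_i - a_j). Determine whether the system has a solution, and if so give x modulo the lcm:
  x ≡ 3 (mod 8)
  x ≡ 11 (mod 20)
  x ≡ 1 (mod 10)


Moduli 8, 20, 10 are not pairwise coprime, so CRT works modulo lcm(m_i) when all pairwise compatibility conditions hold.
Pairwise compatibility: gcd(m_i, m_j) must divide a_i - a_j for every pair.
Merge one congruence at a time:
  Start: x ≡ 3 (mod 8).
  Combine with x ≡ 11 (mod 20): gcd(8, 20) = 4; 11 - 3 = 8, which IS divisible by 4, so compatible.
    Write x = 3 + 8·t and substitute into x ≡ 11 (mod 20): 8·t ≡ 11 − 3 = 8 (mod 20).
    Divide the congruence (and modulus) by g = 4: 2·t ≡ 2 (mod 5).
    The inverse of 2 mod 5 is 3 (since 2·3 = 6 = 1·5 + 1), so t ≡ 3·2 = 6 ≡ 1 (mod 5).
    Then x = 3 + 8·1 = 11, valid modulo lcm(8, 20) = 40: x ≡ 11 (mod 40).
  Combine with x ≡ 1 (mod 10): gcd(40, 10) = 10; 1 - 11 = -10, which IS divisible by 10, so compatible.
    Write x = 11 + 40·t and substitute into x ≡ 1 (mod 10): 40·t ≡ 1 − 11 = -10 (mod 10).
    Divide the congruence (and modulus) by g = 10: 4·t ≡ -1 (mod 1).
    Modulo 1 every t works; take t = 0.
    Then x = 11 + 40·0 = 11, valid modulo lcm(40, 10) = 40: x ≡ 11 (mod 40).
Verify: 11 mod 8 = 3, 11 mod 20 = 11, 11 mod 10 = 1.

x ≡ 11 (mod 40).


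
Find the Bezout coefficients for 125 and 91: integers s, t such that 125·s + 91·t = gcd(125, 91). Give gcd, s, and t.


Euclidean algorithm on (125, 91) — divide until remainder is 0:
  125 = 1 · 91 + 34
  91 = 2 · 34 + 23
  34 = 1 · 23 + 11
  23 = 2 · 11 + 1
  11 = 11 · 1 + 0
gcd(125, 91) = 1.
Track Bezout coefficients alongside the remainders: start with r₀ = 125 = a·1 + b·0 (s = 1, t = 0) and r₁ = 91 = a·0 + b·1 (s = 0, t = 1); each new remainder r_{k+1} = r_{k-1} − q_k·r_k inherits s_{k+1} = s_{k-1} − q_k·s_k, t_{k+1} = t_{k-1} − q_k·t_k, so r_k = a·s_k + b·t_k at every step:
  q = 1: r = 34, s = 1 − 1·0 = 1, t = 0 − 1·1 = -1  (check: 125·1 + 91·(-1) = 34)
  q = 2: r = 23, s = 0 − 2·1 = -2, t = 1 − 2·(-1) = 3  (check: 125·(-2) + 91·3 = 23)
  q = 1: r = 11, s = 1 − 1·(-2) = 3, t = -1 − 1·3 = -4  (check: 125·3 + 91·(-4) = 11)
  q = 2: r = 1, s = -2 − 2·3 = -8, t = 3 − 2·(-4) = 11  (check: 125·(-8) + 91·11 = 1)
The row with r = 1 (the gcd) gives the Bezout coefficients s = -8, t = 11.
Result: 125 · (-8) + 91 · (11) = 1.

gcd(125, 91) = 1; s = -8, t = 11 (check: 125·(-8) + 91·11 = 1).


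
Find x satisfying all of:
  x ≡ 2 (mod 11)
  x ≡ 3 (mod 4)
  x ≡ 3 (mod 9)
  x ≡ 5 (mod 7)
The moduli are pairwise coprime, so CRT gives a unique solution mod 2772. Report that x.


Product of moduli M = 11 · 4 · 9 · 7 = 2772.
Merge one congruence at a time:
  Start: x ≡ 2 (mod 11).
  Combine with x ≡ 3 (mod 4); new modulus lcm = 44.
    Write x = 2 + 11·t and substitute into x ≡ 3 (mod 4): 11·t ≡ 3 − 2 = 1 (mod 4).
    Reduce coefficients mod 4: 3·t ≡ 1 (mod 4).
    The inverse of 3 mod 4 is 3 (since 3·3 = 9 = 2·4 + 1), so t ≡ 3·1 = 3 ≡ 3 (mod 4).
    Then x = 2 + 11·3 = 35, valid modulo lcm(11, 4) = 44: x ≡ 35 (mod 44).
  Combine with x ≡ 3 (mod 9); new modulus lcm = 396.
    Write x = 35 + 44·t and substitute into x ≡ 3 (mod 9): 44·t ≡ 3 − 35 = -32 (mod 9).
    Reduce coefficients mod 9: 8·t ≡ 4 (mod 9).
    The inverse of 8 mod 9 is 8 (since 8·8 = 64 = 7·9 + 1), so t ≡ 8·4 = 32 ≡ 5 (mod 9).
    Then x = 35 + 44·5 = 255, valid modulo lcm(44, 9) = 396: x ≡ 255 (mod 396).
  Combine with x ≡ 5 (mod 7); new modulus lcm = 2772.
    Write x = 255 + 396·t and substitute into x ≡ 5 (mod 7): 396·t ≡ 5 − 255 = -250 (mod 7).
    Reduce coefficients mod 7: 4·t ≡ 2 (mod 7).
    The inverse of 4 mod 7 is 2 (since 4·2 = 8 = 1·7 + 1), so t ≡ 2·2 = 4 ≡ 4 (mod 7).
    Then x = 255 + 396·4 = 1839, valid modulo lcm(396, 7) = 2772: x ≡ 1839 (mod 2772).
Verify against each original: 1839 mod 11 = 2, 1839 mod 4 = 3, 1839 mod 9 = 3, 1839 mod 7 = 5.

x ≡ 1839 (mod 2772).


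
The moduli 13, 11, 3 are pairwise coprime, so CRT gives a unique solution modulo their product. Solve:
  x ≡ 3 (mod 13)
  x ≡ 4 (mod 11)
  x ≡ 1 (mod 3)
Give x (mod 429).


Moduli 13, 11, 3 are pairwise coprime; by CRT there is a unique solution modulo M = 13 · 11 · 3 = 429.
Solve pairwise, accumulating the modulus:
  Start with x ≡ 3 (mod 13).
  Combine with x ≡ 4 (mod 11): since gcd(13, 11) = 1, we get a unique residue mod 143.
    Write x = 3 + 13·t and substitute into x ≡ 4 (mod 11): 13·t ≡ 4 − 3 = 1 (mod 11).
    Reduce coefficients mod 11: 2·t ≡ 1 (mod 11).
    The inverse of 2 mod 11 is 6 (since 2·6 = 12 = 1·11 + 1), so t ≡ 6·1 = 6 ≡ 6 (mod 11).
    Then x = 3 + 13·6 = 81, valid modulo lcm(13, 11) = 143: x ≡ 81 (mod 143).
  Combine with x ≡ 1 (mod 3): since gcd(143, 3) = 1, we get a unique residue mod 429.
    Write x = 81 + 143·t and substitute into x ≡ 1 (mod 3): 143·t ≡ 1 − 81 = -80 (mod 3).
    Reduce coefficients mod 3: 2·t ≡ 1 (mod 3).
    The inverse of 2 mod 3 is 2 (since 2·2 = 4 = 1·3 + 1), so t ≡ 2·1 = 2 ≡ 2 (mod 3).
    Then x = 81 + 143·2 = 367, valid modulo lcm(143, 3) = 429: x ≡ 367 (mod 429).
Verify: 367 mod 13 = 3 ✓, 367 mod 11 = 4 ✓, 367 mod 3 = 1 ✓.

x ≡ 367 (mod 429).


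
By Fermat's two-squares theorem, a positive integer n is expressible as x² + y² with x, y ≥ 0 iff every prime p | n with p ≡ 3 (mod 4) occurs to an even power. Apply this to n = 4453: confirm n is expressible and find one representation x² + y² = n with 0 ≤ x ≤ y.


Step 1: Factor n = 4453 = 61 · 73.
Step 2: Check the mod-4 condition on each prime factor: 61 ≡ 1 (mod 4), exponent 1; 73 ≡ 1 (mod 4), exponent 1.
All primes ≡ 3 (mod 4) appear to even exponent (or don't appear), so by the two-squares theorem n IS expressible as a sum of two squares.
Step 3: Build a representation. Here n = 61 · 73 is a product of primes ≡ 1 (mod 4). Each prime p ≡ 1 (mod 4) is itself a sum of two squares; find a² by testing p − a² for a perfect square:
  61: 61 − 1² = 60, 61 − 2² = 57, 61 − 3² = 52, 61 − 4² = 45, 61 − 5² = 36 = 6² ⇒ 61 = 5² + 6².
  73: 73 − 1² = 72, 73 − 2² = 69, 73 − 3² = 64 = 8² ⇒ 73 = 3² + 8².
  Combine using the Brahmagupta–Fibonacci identity (a² + b²)(c² + d²) = (ac − bd)² + (ad + bc)² = (ac + bd)² + (ad − bc)²:
  61 · 73 = 4453: from (5² + 6²)(3² + 8²), take (5·3 − 6·8, 5·8 + 6·3) = (15 − 48, 40 + 18) = (-33, 58); dropping signs (only squares matter) gives (33, 58); check 33² + 58² = 1089 + 3364 = 4453 ✓.
Step 4: Order so x ≤ y and verify: 33² + 58² = 1089 + 3364 = 4453 = n. ✓

n = 4453 = 33² + 58² (one valid representation with x ≤ y).


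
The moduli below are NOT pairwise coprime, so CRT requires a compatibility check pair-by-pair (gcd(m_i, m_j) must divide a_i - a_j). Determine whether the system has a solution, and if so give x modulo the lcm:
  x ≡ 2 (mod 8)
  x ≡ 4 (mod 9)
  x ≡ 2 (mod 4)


Moduli 8, 9, 4 are not pairwise coprime, so CRT works modulo lcm(m_i) when all pairwise compatibility conditions hold.
Pairwise compatibility: gcd(m_i, m_j) must divide a_i - a_j for every pair.
Merge one congruence at a time:
  Start: x ≡ 2 (mod 8).
  Combine with x ≡ 4 (mod 9): gcd(8, 9) = 1; 4 - 2 = 2, which IS divisible by 1, so compatible.
    Write x = 2 + 8·t and substitute into x ≡ 4 (mod 9): 8·t ≡ 4 − 2 = 2 (mod 9).
    The inverse of 8 mod 9 is 8 (since 8·8 = 64 = 7·9 + 1), so t ≡ 8·2 = 16 ≡ 7 (mod 9).
    Then x = 2 + 8·7 = 58, valid modulo lcm(8, 9) = 72: x ≡ 58 (mod 72).
  Combine with x ≡ 2 (mod 4): gcd(72, 4) = 4; 2 - 58 = -56, which IS divisible by 4, so compatible.
    Write x = 58 + 72·t and substitute into x ≡ 2 (mod 4): 72·t ≡ 2 − 58 = -56 (mod 4).
    Divide the congruence (and modulus) by g = 4: 18·t ≡ -14 (mod 1).
    Modulo 1 every t works; take t = 0.
    Then x = 58 + 72·0 = 58, valid modulo lcm(72, 4) = 72: x ≡ 58 (mod 72).
Verify: 58 mod 8 = 2, 58 mod 9 = 4, 58 mod 4 = 2.

x ≡ 58 (mod 72).


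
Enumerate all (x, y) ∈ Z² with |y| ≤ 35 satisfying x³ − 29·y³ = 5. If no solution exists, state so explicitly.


The equation is x³ - 29y³ = 5. For fixed y, x³ = 29·y³ + 5, so a solution requires the RHS to be a perfect cube.
Strategy: iterate y from -35 to 35, compute RHS = 29·y³ + 5, and check whether it is a (positive or negative) perfect cube.
Check small values of y:
  y = 0: RHS = 5 is not a perfect cube.
  y = 1: RHS = 34 is not a perfect cube.
  y = -1: RHS = -24 is not a perfect cube.
  y = 2: RHS = 237 is not a perfect cube.
  y = -2: RHS = -227 is not a perfect cube.
  y = 3: RHS = 788 is not a perfect cube.
  y = -3: RHS = -778 is not a perfect cube.
Continuing the search up to |y| = 35 finds no solutions either.
No (x, y) in the scanned range satisfies the equation.

No integer solutions with |y| ≤ 35.


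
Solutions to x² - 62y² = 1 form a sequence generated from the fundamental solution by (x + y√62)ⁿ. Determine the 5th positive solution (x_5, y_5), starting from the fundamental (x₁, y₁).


Step 1: Find the fundamental solution (x₁, y₁) of x² - 62y² = 1.
  Expand √62 as a continued fraction. a₀ = ⌊√62⌋ = 7; iterate m_{k+1} = d_k·a_k − m_k, d_{k+1} = (62 − m_{k+1}²)/d_k, a_{k+1} = ⌊(a₀ + m_{k+1})/d_{k+1}⌋ (starting m₀ = 0, d₀ = 1), with convergents p_k = a_k·p_{k-1} + p_{k-2}, q_k = a_k·q_{k-1} + q_{k-2} (p₋₁ = 1, q₋₁ = 0):
  k = 0: a₀ = 7; p₀/q₀ = 7/1; p₀² − 62·q₀² = 49 − 62 = -13.
  k = 1: m = 7, d = 13, a = ⌊(7 + 7)/13⌋ = 1; p/q = (1·7 + 1)/(1·1 + 0) = 8/1; p² − 62·q² = 64 − 62 = 2.
  k = 2: m = 6, d = 2, a = ⌊(7 + 6)/2⌋ = 6; p/q = (6·8 + 7)/(6·1 + 1) = 55/7; p² − 62·q² = 3025 − 3038 = -13.
  k = 3: m = 6, d = 13, a = ⌊(7 + 6)/13⌋ = 1; p/q = (1·55 + 8)/(1·7 + 1) = 63/8; p² − 62·q² = 3969 − 3968 = 1.
  The first convergent with p² − 62·q² = 1 gives the fundamental solution (x₁, y₁) = (63, 8).
Step 2: Apply the recurrence (x_{n+1}, y_{n+1}) = (x₁x_n + 62y₁y_n, x₁y_n + y₁x_n) repeatedly.
  From (x_1, y_1) = (63, 8): x_2 = 63·63 + 62·8·8 = 7937; y_2 = 63·8 + 8·63 = 1008.
  From (x_2, y_2) = (7937, 1008): x_3 = 63·7937 + 62·8·1008 = 999999; y_3 = 63·1008 + 8·7937 = 127000.
  From (x_3, y_3) = (999999, 127000): x_4 = 63·999999 + 62·8·127000 = 125991937; y_4 = 63·127000 + 8·999999 = 16000992.
  From (x_4, y_4) = (125991937, 16000992): x_5 = 63·125991937 + 62·8·16000992 = 15873984063; y_5 = 63·16000992 + 8·125991937 = 2015997992.
Step 3: Verify x_5² - 62·y_5² = 251983370032377987969 - 251983370032377987968 = 1 (should be 1). ✓

(x_1, y_1) = (63, 8); (x_5, y_5) = (15873984063, 2015997992).


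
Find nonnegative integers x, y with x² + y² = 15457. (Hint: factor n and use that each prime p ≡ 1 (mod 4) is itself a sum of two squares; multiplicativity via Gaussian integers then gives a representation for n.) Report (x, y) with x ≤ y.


Step 1: Factor n = 15457 = 13 · 29 · 41.
Step 2: Check the mod-4 condition on each prime factor: 13 ≡ 1 (mod 4), exponent 1; 29 ≡ 1 (mod 4), exponent 1; 41 ≡ 1 (mod 4), exponent 1.
All primes ≡ 3 (mod 4) appear to even exponent (or don't appear), so by the two-squares theorem n IS expressible as a sum of two squares.
Step 3: Build a representation. Here n = 13 · 29 · 41 is a product of primes ≡ 1 (mod 4). Each prime p ≡ 1 (mod 4) is itself a sum of two squares; find a² by testing p − a² for a perfect square:
  13: 13 − 1² = 12, 13 − 2² = 9 = 3² ⇒ 13 = 2² + 3².
  29: 29 − 1² = 28, 29 − 2² = 25 = 5² ⇒ 29 = 2² + 5².
  41: 41 − 1² = 40, 41 − 2² = 37, 41 − 3² = 32, 41 − 4² = 25 = 5² ⇒ 41 = 4² + 5².
  Combine using the Brahmagupta–Fibonacci identity (a² + b²)(c² + d²) = (ac − bd)² + (ad + bc)² = (ac + bd)² + (ad − bc)²:
  13 · 29 = 377: from (2² + 3²)(2² + 5²), take (2·2 − 3·5, 2·5 + 3·2) = (4 − 15, 10 + 6) = (-11, 16); dropping signs (only squares matter) gives (11, 16); check 11² + 16² = 121 + 256 = 377 ✓.
  377 · 41 = 15457: from (11² + 16²)(4² + 5²), take (11·4 − 16·5, 11·5 + 16·4) = (44 − 80, 55 + 64) = (-36, 119); dropping signs (only squares matter) gives (36, 119); check 36² + 119² = 1296 + 14161 = 15457 ✓.
Step 4: Order so x ≤ y and verify: 36² + 119² = 1296 + 14161 = 15457 = n. ✓

n = 15457 = 36² + 119² (one valid representation with x ≤ y).


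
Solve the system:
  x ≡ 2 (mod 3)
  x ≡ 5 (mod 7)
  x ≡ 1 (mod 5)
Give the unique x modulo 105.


Moduli 3, 7, 5 are pairwise coprime; by CRT there is a unique solution modulo M = 3 · 7 · 5 = 105.
Solve pairwise, accumulating the modulus:
  Start with x ≡ 2 (mod 3).
  Combine with x ≡ 5 (mod 7): since gcd(3, 7) = 1, we get a unique residue mod 21.
    Write x = 2 + 3·t and substitute into x ≡ 5 (mod 7): 3·t ≡ 5 − 2 = 3 (mod 7).
    The inverse of 3 mod 7 is 5 (since 3·5 = 15 = 2·7 + 1), so t ≡ 5·3 = 15 ≡ 1 (mod 7).
    Then x = 2 + 3·1 = 5, valid modulo lcm(3, 7) = 21: x ≡ 5 (mod 21).
  Combine with x ≡ 1 (mod 5): since gcd(21, 5) = 1, we get a unique residue mod 105.
    Write x = 5 + 21·t and substitute into x ≡ 1 (mod 5): 21·t ≡ 1 − 5 = -4 (mod 5).
    Reduce coefficients mod 5: 1·t ≡ 1 (mod 5).
    So t ≡ 1 (mod 5).
    Then x = 5 + 21·1 = 26, valid modulo lcm(21, 5) = 105: x ≡ 26 (mod 105).
Verify: 26 mod 3 = 2 ✓, 26 mod 7 = 5 ✓, 26 mod 5 = 1 ✓.

x ≡ 26 (mod 105).


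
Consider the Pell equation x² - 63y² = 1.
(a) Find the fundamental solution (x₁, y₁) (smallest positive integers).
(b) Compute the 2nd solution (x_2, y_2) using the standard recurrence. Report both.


Step 1: Find the fundamental solution (x₁, y₁) of x² - 63y² = 1.
  Expand √63 as a continued fraction. a₀ = ⌊√63⌋ = 7; iterate m_{k+1} = d_k·a_k − m_k, d_{k+1} = (63 − m_{k+1}²)/d_k, a_{k+1} = ⌊(a₀ + m_{k+1})/d_{k+1}⌋ (starting m₀ = 0, d₀ = 1), with convergents p_k = a_k·p_{k-1} + p_{k-2}, q_k = a_k·q_{k-1} + q_{k-2} (p₋₁ = 1, q₋₁ = 0):
  k = 0: a₀ = 7; p₀/q₀ = 7/1; p₀² − 63·q₀² = 49 − 63 = -14.
  k = 1: m = 7, d = 14, a = ⌊(7 + 7)/14⌋ = 1; p/q = (1·7 + 1)/(1·1 + 0) = 8/1; p² − 63·q² = 64 − 63 = 1.
  The first convergent with p² − 63·q² = 1 gives the fundamental solution (x₁, y₁) = (8, 1).
Step 2: Apply the recurrence (x_{n+1}, y_{n+1}) = (x₁x_n + 63y₁y_n, x₁y_n + y₁x_n) repeatedly.
  From (x_1, y_1) = (8, 1): x_2 = 8·8 + 63·1·1 = 127; y_2 = 8·1 + 1·8 = 16.
Step 3: Verify x_2² - 63·y_2² = 16129 - 16128 = 1 (should be 1). ✓

(x_1, y_1) = (8, 1); (x_2, y_2) = (127, 16).


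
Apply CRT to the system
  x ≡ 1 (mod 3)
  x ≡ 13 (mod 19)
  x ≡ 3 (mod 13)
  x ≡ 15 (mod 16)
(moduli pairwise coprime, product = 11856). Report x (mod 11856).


Product of moduli M = 3 · 19 · 13 · 16 = 11856.
Merge one congruence at a time:
  Start: x ≡ 1 (mod 3).
  Combine with x ≡ 13 (mod 19); new modulus lcm = 57.
    Write x = 1 + 3·t and substitute into x ≡ 13 (mod 19): 3·t ≡ 13 − 1 = 12 (mod 19).
    The inverse of 3 mod 19 is 13 (since 3·13 = 39 = 2·19 + 1), so t ≡ 13·12 = 156 ≡ 4 (mod 19).
    Then x = 1 + 3·4 = 13, valid modulo lcm(3, 19) = 57: x ≡ 13 (mod 57).
  Combine with x ≡ 3 (mod 13); new modulus lcm = 741.
    Write x = 13 + 57·t and substitute into x ≡ 3 (mod 13): 57·t ≡ 3 − 13 = -10 (mod 13).
    Reduce coefficients mod 13: 5·t ≡ 3 (mod 13).
    The inverse of 5 mod 13 is 8 (since 5·8 = 40 = 3·13 + 1), so t ≡ 8·3 = 24 ≡ 11 (mod 13).
    Then x = 13 + 57·11 = 640, valid modulo lcm(57, 13) = 741: x ≡ 640 (mod 741).
  Combine with x ≡ 15 (mod 16); new modulus lcm = 11856.
    Write x = 640 + 741·t and substitute into x ≡ 15 (mod 16): 741·t ≡ 15 − 640 = -625 (mod 16).
    Reduce coefficients mod 16: 5·t ≡ 15 (mod 16).
    The inverse of 5 mod 16 is 13 (since 5·13 = 65 = 4·16 + 1), so t ≡ 13·15 = 195 ≡ 3 (mod 16).
    Then x = 640 + 741·3 = 2863, valid modulo lcm(741, 16) = 11856: x ≡ 2863 (mod 11856).
Verify against each original: 2863 mod 3 = 1, 2863 mod 19 = 13, 2863 mod 13 = 3, 2863 mod 16 = 15.

x ≡ 2863 (mod 11856).


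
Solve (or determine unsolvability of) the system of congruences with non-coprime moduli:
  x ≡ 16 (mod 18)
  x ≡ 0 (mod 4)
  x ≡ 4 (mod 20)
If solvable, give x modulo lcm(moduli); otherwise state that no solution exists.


Moduli 18, 4, 20 are not pairwise coprime, so CRT works modulo lcm(m_i) when all pairwise compatibility conditions hold.
Pairwise compatibility: gcd(m_i, m_j) must divide a_i - a_j for every pair.
Merge one congruence at a time:
  Start: x ≡ 16 (mod 18).
  Combine with x ≡ 0 (mod 4): gcd(18, 4) = 2; 0 - 16 = -16, which IS divisible by 2, so compatible.
    Write x = 16 + 18·t and substitute into x ≡ 0 (mod 4): 18·t ≡ 0 − 16 = -16 (mod 4).
    Divide the congruence (and modulus) by g = 2: 9·t ≡ -8 (mod 2).
    Reduce coefficients mod 2: 1·t ≡ 0 (mod 2).
    So t ≡ 0 (mod 2).
    Then x = 16 + 18·0 = 16, valid modulo lcm(18, 4) = 36: x ≡ 16 (mod 36).
  Combine with x ≡ 4 (mod 20): gcd(36, 20) = 4; 4 - 16 = -12, which IS divisible by 4, so compatible.
    Write x = 16 + 36·t and substitute into x ≡ 4 (mod 20): 36·t ≡ 4 − 16 = -12 (mod 20).
    Divide the congruence (and modulus) by g = 4: 9·t ≡ -3 (mod 5).
    Reduce coefficients mod 5: 4·t ≡ 2 (mod 5).
    The inverse of 4 mod 5 is 4 (since 4·4 = 16 = 3·5 + 1), so t ≡ 4·2 = 8 ≡ 3 (mod 5).
    Then x = 16 + 36·3 = 124, valid modulo lcm(36, 20) = 180: x ≡ 124 (mod 180).
Verify: 124 mod 18 = 16, 124 mod 4 = 0, 124 mod 20 = 4.

x ≡ 124 (mod 180).
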